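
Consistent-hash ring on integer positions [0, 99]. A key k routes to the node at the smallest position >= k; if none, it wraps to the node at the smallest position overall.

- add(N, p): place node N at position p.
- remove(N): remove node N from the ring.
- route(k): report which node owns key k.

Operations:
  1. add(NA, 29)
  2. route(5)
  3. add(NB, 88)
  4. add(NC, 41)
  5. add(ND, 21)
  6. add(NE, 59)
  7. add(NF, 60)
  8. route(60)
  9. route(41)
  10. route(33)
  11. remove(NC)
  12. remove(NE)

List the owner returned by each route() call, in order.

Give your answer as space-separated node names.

Answer: NA NF NC NC

Derivation:
Op 1: add NA@29 -> ring=[29:NA]
Op 2: route key 5: smallest pos >= 5 is 29 -> NA
Op 3: add NB@88 -> ring=[29:NA,88:NB]
Op 4: add NC@41 -> ring=[29:NA,41:NC,88:NB]
Op 5: add ND@21 -> ring=[21:ND,29:NA,41:NC,88:NB]
Op 6: add NE@59 -> ring=[21:ND,29:NA,41:NC,59:NE,88:NB]
Op 7: add NF@60 -> ring=[21:ND,29:NA,41:NC,59:NE,60:NF,88:NB]
Op 8: route key 60: smallest pos >= 60 is 60 -> NF
Op 9: route key 41: smallest pos >= 41 is 41 -> NC
Op 10: route key 33: smallest pos >= 33 is 41 -> NC
Op 11: remove NC -> ring=[21:ND,29:NA,59:NE,60:NF,88:NB]
Op 12: remove NE -> ring=[21:ND,29:NA,60:NF,88:NB]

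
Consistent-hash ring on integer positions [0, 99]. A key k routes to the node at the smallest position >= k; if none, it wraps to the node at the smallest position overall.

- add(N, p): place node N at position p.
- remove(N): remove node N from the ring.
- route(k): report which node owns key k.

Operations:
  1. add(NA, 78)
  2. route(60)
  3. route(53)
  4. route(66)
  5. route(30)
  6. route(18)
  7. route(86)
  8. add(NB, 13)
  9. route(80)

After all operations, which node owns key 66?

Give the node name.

Answer: NA

Derivation:
Op 1: add NA@78 -> ring=[78:NA]
Op 2: route key 60: smallest pos >= 60 is 78 -> NA
Op 3: route key 53: smallest pos >= 53 is 78 -> NA
Op 4: route key 66: smallest pos >= 66 is 78 -> NA
Op 5: route key 30: smallest pos >= 30 is 78 -> NA
Op 6: route key 18: smallest pos >= 18 is 78 -> NA
Op 7: route key 86: none >= 86, wrap to smallest pos 78 -> NA
Op 8: add NB@13 -> ring=[13:NB,78:NA]
Op 9: route key 80: none >= 80, wrap to smallest pos 13 -> NB
Final route key 66: smallest pos >= 66 is 78 -> NA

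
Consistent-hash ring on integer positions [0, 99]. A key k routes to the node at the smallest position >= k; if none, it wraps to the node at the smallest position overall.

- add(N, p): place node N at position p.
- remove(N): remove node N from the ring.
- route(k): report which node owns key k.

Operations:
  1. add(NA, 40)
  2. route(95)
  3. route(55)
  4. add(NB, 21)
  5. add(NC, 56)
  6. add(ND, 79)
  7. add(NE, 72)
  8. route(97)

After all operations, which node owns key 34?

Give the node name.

Answer: NA

Derivation:
Op 1: add NA@40 -> ring=[40:NA]
Op 2: route key 95: none >= 95, wrap to smallest pos 40 -> NA
Op 3: route key 55: none >= 55, wrap to smallest pos 40 -> NA
Op 4: add NB@21 -> ring=[21:NB,40:NA]
Op 5: add NC@56 -> ring=[21:NB,40:NA,56:NC]
Op 6: add ND@79 -> ring=[21:NB,40:NA,56:NC,79:ND]
Op 7: add NE@72 -> ring=[21:NB,40:NA,56:NC,72:NE,79:ND]
Op 8: route key 97: none >= 97, wrap to smallest pos 21 -> NB
Final route key 34: smallest pos >= 34 is 40 -> NA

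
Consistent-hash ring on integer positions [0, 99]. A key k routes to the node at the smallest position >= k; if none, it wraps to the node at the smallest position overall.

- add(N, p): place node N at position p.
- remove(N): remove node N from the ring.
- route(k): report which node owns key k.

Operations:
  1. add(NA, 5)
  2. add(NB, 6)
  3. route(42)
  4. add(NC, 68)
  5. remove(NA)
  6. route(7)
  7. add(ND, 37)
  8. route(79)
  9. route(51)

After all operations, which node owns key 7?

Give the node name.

Op 1: add NA@5 -> ring=[5:NA]
Op 2: add NB@6 -> ring=[5:NA,6:NB]
Op 3: route key 42: none >= 42, wrap to smallest pos 5 -> NA
Op 4: add NC@68 -> ring=[5:NA,6:NB,68:NC]
Op 5: remove NA -> ring=[6:NB,68:NC]
Op 6: route key 7: smallest pos >= 7 is 68 -> NC
Op 7: add ND@37 -> ring=[6:NB,37:ND,68:NC]
Op 8: route key 79: none >= 79, wrap to smallest pos 6 -> NB
Op 9: route key 51: smallest pos >= 51 is 68 -> NC
Final route key 7: smallest pos >= 7 is 37 -> ND

Answer: ND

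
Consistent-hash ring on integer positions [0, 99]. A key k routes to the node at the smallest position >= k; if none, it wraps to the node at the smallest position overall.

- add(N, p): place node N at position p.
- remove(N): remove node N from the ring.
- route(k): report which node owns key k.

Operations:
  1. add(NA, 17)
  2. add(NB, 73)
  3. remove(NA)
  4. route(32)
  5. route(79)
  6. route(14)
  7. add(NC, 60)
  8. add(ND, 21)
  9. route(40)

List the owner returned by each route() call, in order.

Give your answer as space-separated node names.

Op 1: add NA@17 -> ring=[17:NA]
Op 2: add NB@73 -> ring=[17:NA,73:NB]
Op 3: remove NA -> ring=[73:NB]
Op 4: route key 32: smallest pos >= 32 is 73 -> NB
Op 5: route key 79: none >= 79, wrap to smallest pos 73 -> NB
Op 6: route key 14: smallest pos >= 14 is 73 -> NB
Op 7: add NC@60 -> ring=[60:NC,73:NB]
Op 8: add ND@21 -> ring=[21:ND,60:NC,73:NB]
Op 9: route key 40: smallest pos >= 40 is 60 -> NC

Answer: NB NB NB NC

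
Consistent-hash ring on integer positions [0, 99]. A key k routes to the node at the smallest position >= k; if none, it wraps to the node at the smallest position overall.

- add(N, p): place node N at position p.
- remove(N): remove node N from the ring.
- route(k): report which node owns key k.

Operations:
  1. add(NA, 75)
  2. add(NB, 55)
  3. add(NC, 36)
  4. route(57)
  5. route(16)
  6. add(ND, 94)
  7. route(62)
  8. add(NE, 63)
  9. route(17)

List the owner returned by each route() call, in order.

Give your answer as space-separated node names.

Op 1: add NA@75 -> ring=[75:NA]
Op 2: add NB@55 -> ring=[55:NB,75:NA]
Op 3: add NC@36 -> ring=[36:NC,55:NB,75:NA]
Op 4: route key 57: smallest pos >= 57 is 75 -> NA
Op 5: route key 16: smallest pos >= 16 is 36 -> NC
Op 6: add ND@94 -> ring=[36:NC,55:NB,75:NA,94:ND]
Op 7: route key 62: smallest pos >= 62 is 75 -> NA
Op 8: add NE@63 -> ring=[36:NC,55:NB,63:NE,75:NA,94:ND]
Op 9: route key 17: smallest pos >= 17 is 36 -> NC

Answer: NA NC NA NC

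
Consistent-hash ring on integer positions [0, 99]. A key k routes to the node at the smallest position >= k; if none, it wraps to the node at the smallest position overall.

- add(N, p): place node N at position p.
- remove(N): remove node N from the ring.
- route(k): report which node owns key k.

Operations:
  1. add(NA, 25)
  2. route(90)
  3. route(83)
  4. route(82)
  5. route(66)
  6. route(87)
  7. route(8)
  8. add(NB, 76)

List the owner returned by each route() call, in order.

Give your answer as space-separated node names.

Answer: NA NA NA NA NA NA

Derivation:
Op 1: add NA@25 -> ring=[25:NA]
Op 2: route key 90: none >= 90, wrap to smallest pos 25 -> NA
Op 3: route key 83: none >= 83, wrap to smallest pos 25 -> NA
Op 4: route key 82: none >= 82, wrap to smallest pos 25 -> NA
Op 5: route key 66: none >= 66, wrap to smallest pos 25 -> NA
Op 6: route key 87: none >= 87, wrap to smallest pos 25 -> NA
Op 7: route key 8: smallest pos >= 8 is 25 -> NA
Op 8: add NB@76 -> ring=[25:NA,76:NB]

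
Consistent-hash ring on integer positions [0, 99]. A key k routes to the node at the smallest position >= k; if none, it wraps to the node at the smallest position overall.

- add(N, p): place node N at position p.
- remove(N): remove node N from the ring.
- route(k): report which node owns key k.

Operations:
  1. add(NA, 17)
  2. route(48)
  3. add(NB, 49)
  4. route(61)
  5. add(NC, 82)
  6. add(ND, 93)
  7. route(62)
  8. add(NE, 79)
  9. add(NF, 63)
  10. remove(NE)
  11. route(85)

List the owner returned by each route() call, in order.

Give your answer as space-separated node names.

Answer: NA NA NC ND

Derivation:
Op 1: add NA@17 -> ring=[17:NA]
Op 2: route key 48: none >= 48, wrap to smallest pos 17 -> NA
Op 3: add NB@49 -> ring=[17:NA,49:NB]
Op 4: route key 61: none >= 61, wrap to smallest pos 17 -> NA
Op 5: add NC@82 -> ring=[17:NA,49:NB,82:NC]
Op 6: add ND@93 -> ring=[17:NA,49:NB,82:NC,93:ND]
Op 7: route key 62: smallest pos >= 62 is 82 -> NC
Op 8: add NE@79 -> ring=[17:NA,49:NB,79:NE,82:NC,93:ND]
Op 9: add NF@63 -> ring=[17:NA,49:NB,63:NF,79:NE,82:NC,93:ND]
Op 10: remove NE -> ring=[17:NA,49:NB,63:NF,82:NC,93:ND]
Op 11: route key 85: smallest pos >= 85 is 93 -> ND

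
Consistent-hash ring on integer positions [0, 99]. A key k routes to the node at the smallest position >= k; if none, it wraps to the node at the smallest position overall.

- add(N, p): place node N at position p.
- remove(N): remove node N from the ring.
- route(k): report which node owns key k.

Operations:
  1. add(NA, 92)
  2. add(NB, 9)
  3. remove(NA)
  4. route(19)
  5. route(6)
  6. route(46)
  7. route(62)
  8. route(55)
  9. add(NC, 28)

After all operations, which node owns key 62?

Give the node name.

Op 1: add NA@92 -> ring=[92:NA]
Op 2: add NB@9 -> ring=[9:NB,92:NA]
Op 3: remove NA -> ring=[9:NB]
Op 4: route key 19: none >= 19, wrap to smallest pos 9 -> NB
Op 5: route key 6: smallest pos >= 6 is 9 -> NB
Op 6: route key 46: none >= 46, wrap to smallest pos 9 -> NB
Op 7: route key 62: none >= 62, wrap to smallest pos 9 -> NB
Op 8: route key 55: none >= 55, wrap to smallest pos 9 -> NB
Op 9: add NC@28 -> ring=[9:NB,28:NC]
Final route key 62: none >= 62, wrap to smallest pos 9 -> NB

Answer: NB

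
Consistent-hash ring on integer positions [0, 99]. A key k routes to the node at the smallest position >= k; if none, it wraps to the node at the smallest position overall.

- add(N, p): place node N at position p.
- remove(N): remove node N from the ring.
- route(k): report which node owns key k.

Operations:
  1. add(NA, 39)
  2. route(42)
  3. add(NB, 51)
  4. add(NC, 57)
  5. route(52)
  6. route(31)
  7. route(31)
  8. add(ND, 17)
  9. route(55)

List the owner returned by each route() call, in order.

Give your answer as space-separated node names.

Op 1: add NA@39 -> ring=[39:NA]
Op 2: route key 42: none >= 42, wrap to smallest pos 39 -> NA
Op 3: add NB@51 -> ring=[39:NA,51:NB]
Op 4: add NC@57 -> ring=[39:NA,51:NB,57:NC]
Op 5: route key 52: smallest pos >= 52 is 57 -> NC
Op 6: route key 31: smallest pos >= 31 is 39 -> NA
Op 7: route key 31: smallest pos >= 31 is 39 -> NA
Op 8: add ND@17 -> ring=[17:ND,39:NA,51:NB,57:NC]
Op 9: route key 55: smallest pos >= 55 is 57 -> NC

Answer: NA NC NA NA NC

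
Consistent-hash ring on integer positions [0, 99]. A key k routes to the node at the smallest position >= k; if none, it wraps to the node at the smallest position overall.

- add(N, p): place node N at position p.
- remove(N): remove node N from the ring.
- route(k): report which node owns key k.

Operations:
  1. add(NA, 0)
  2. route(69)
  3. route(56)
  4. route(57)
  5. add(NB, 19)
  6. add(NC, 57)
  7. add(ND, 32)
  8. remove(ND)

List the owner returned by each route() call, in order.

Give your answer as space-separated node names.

Answer: NA NA NA

Derivation:
Op 1: add NA@0 -> ring=[0:NA]
Op 2: route key 69: none >= 69, wrap to smallest pos 0 -> NA
Op 3: route key 56: none >= 56, wrap to smallest pos 0 -> NA
Op 4: route key 57: none >= 57, wrap to smallest pos 0 -> NA
Op 5: add NB@19 -> ring=[0:NA,19:NB]
Op 6: add NC@57 -> ring=[0:NA,19:NB,57:NC]
Op 7: add ND@32 -> ring=[0:NA,19:NB,32:ND,57:NC]
Op 8: remove ND -> ring=[0:NA,19:NB,57:NC]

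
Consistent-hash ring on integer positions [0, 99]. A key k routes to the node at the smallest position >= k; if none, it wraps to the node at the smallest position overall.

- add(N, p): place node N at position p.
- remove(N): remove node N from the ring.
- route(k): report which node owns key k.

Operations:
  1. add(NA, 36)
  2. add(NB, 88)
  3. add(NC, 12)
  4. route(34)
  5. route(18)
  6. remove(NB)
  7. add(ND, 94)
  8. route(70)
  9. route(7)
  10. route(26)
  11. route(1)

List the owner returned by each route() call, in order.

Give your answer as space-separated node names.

Answer: NA NA ND NC NA NC

Derivation:
Op 1: add NA@36 -> ring=[36:NA]
Op 2: add NB@88 -> ring=[36:NA,88:NB]
Op 3: add NC@12 -> ring=[12:NC,36:NA,88:NB]
Op 4: route key 34: smallest pos >= 34 is 36 -> NA
Op 5: route key 18: smallest pos >= 18 is 36 -> NA
Op 6: remove NB -> ring=[12:NC,36:NA]
Op 7: add ND@94 -> ring=[12:NC,36:NA,94:ND]
Op 8: route key 70: smallest pos >= 70 is 94 -> ND
Op 9: route key 7: smallest pos >= 7 is 12 -> NC
Op 10: route key 26: smallest pos >= 26 is 36 -> NA
Op 11: route key 1: smallest pos >= 1 is 12 -> NC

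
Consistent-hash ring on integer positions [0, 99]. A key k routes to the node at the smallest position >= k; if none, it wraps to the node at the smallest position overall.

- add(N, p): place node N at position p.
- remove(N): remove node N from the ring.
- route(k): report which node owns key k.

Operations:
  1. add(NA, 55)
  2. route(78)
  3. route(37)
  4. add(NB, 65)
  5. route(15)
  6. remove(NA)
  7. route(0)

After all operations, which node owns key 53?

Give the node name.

Answer: NB

Derivation:
Op 1: add NA@55 -> ring=[55:NA]
Op 2: route key 78: none >= 78, wrap to smallest pos 55 -> NA
Op 3: route key 37: smallest pos >= 37 is 55 -> NA
Op 4: add NB@65 -> ring=[55:NA,65:NB]
Op 5: route key 15: smallest pos >= 15 is 55 -> NA
Op 6: remove NA -> ring=[65:NB]
Op 7: route key 0: smallest pos >= 0 is 65 -> NB
Final route key 53: smallest pos >= 53 is 65 -> NB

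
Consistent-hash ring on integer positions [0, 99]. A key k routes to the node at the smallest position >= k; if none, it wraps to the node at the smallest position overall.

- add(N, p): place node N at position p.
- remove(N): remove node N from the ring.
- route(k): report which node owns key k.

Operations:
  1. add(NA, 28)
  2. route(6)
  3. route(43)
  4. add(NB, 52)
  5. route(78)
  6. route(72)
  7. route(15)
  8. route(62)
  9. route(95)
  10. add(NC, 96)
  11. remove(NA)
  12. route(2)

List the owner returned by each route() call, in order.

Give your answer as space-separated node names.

Answer: NA NA NA NA NA NA NA NB

Derivation:
Op 1: add NA@28 -> ring=[28:NA]
Op 2: route key 6: smallest pos >= 6 is 28 -> NA
Op 3: route key 43: none >= 43, wrap to smallest pos 28 -> NA
Op 4: add NB@52 -> ring=[28:NA,52:NB]
Op 5: route key 78: none >= 78, wrap to smallest pos 28 -> NA
Op 6: route key 72: none >= 72, wrap to smallest pos 28 -> NA
Op 7: route key 15: smallest pos >= 15 is 28 -> NA
Op 8: route key 62: none >= 62, wrap to smallest pos 28 -> NA
Op 9: route key 95: none >= 95, wrap to smallest pos 28 -> NA
Op 10: add NC@96 -> ring=[28:NA,52:NB,96:NC]
Op 11: remove NA -> ring=[52:NB,96:NC]
Op 12: route key 2: smallest pos >= 2 is 52 -> NB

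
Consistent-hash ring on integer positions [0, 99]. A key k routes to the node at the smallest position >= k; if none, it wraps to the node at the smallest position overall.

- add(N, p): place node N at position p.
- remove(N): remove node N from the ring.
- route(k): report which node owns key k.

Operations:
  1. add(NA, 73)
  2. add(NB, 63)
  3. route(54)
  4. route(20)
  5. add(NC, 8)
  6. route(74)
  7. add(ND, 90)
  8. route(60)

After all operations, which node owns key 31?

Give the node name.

Op 1: add NA@73 -> ring=[73:NA]
Op 2: add NB@63 -> ring=[63:NB,73:NA]
Op 3: route key 54: smallest pos >= 54 is 63 -> NB
Op 4: route key 20: smallest pos >= 20 is 63 -> NB
Op 5: add NC@8 -> ring=[8:NC,63:NB,73:NA]
Op 6: route key 74: none >= 74, wrap to smallest pos 8 -> NC
Op 7: add ND@90 -> ring=[8:NC,63:NB,73:NA,90:ND]
Op 8: route key 60: smallest pos >= 60 is 63 -> NB
Final route key 31: smallest pos >= 31 is 63 -> NB

Answer: NB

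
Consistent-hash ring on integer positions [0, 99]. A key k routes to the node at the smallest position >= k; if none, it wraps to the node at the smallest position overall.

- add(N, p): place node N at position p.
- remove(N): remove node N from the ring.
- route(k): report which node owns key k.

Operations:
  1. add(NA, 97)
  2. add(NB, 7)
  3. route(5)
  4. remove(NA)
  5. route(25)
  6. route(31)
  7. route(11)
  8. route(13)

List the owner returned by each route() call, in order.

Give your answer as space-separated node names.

Op 1: add NA@97 -> ring=[97:NA]
Op 2: add NB@7 -> ring=[7:NB,97:NA]
Op 3: route key 5: smallest pos >= 5 is 7 -> NB
Op 4: remove NA -> ring=[7:NB]
Op 5: route key 25: none >= 25, wrap to smallest pos 7 -> NB
Op 6: route key 31: none >= 31, wrap to smallest pos 7 -> NB
Op 7: route key 11: none >= 11, wrap to smallest pos 7 -> NB
Op 8: route key 13: none >= 13, wrap to smallest pos 7 -> NB

Answer: NB NB NB NB NB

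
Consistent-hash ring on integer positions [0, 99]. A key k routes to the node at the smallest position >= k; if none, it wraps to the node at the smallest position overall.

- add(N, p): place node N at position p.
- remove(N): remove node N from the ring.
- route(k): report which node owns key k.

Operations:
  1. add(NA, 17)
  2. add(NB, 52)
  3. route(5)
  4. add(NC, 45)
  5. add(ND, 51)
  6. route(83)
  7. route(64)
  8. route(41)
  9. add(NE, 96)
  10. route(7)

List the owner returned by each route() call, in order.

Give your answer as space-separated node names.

Op 1: add NA@17 -> ring=[17:NA]
Op 2: add NB@52 -> ring=[17:NA,52:NB]
Op 3: route key 5: smallest pos >= 5 is 17 -> NA
Op 4: add NC@45 -> ring=[17:NA,45:NC,52:NB]
Op 5: add ND@51 -> ring=[17:NA,45:NC,51:ND,52:NB]
Op 6: route key 83: none >= 83, wrap to smallest pos 17 -> NA
Op 7: route key 64: none >= 64, wrap to smallest pos 17 -> NA
Op 8: route key 41: smallest pos >= 41 is 45 -> NC
Op 9: add NE@96 -> ring=[17:NA,45:NC,51:ND,52:NB,96:NE]
Op 10: route key 7: smallest pos >= 7 is 17 -> NA

Answer: NA NA NA NC NA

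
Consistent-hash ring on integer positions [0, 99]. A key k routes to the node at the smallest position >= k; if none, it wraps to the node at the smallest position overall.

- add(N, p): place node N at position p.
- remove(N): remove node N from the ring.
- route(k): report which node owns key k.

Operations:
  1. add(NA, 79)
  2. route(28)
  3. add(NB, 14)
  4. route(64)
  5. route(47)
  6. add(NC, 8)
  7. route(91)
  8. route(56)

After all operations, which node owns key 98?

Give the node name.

Answer: NC

Derivation:
Op 1: add NA@79 -> ring=[79:NA]
Op 2: route key 28: smallest pos >= 28 is 79 -> NA
Op 3: add NB@14 -> ring=[14:NB,79:NA]
Op 4: route key 64: smallest pos >= 64 is 79 -> NA
Op 5: route key 47: smallest pos >= 47 is 79 -> NA
Op 6: add NC@8 -> ring=[8:NC,14:NB,79:NA]
Op 7: route key 91: none >= 91, wrap to smallest pos 8 -> NC
Op 8: route key 56: smallest pos >= 56 is 79 -> NA
Final route key 98: none >= 98, wrap to smallest pos 8 -> NC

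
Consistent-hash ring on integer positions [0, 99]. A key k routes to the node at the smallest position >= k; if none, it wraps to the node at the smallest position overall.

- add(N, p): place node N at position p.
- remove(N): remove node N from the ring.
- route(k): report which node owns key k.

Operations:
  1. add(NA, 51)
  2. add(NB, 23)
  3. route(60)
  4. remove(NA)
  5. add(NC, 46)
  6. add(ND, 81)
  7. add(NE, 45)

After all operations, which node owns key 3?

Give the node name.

Answer: NB

Derivation:
Op 1: add NA@51 -> ring=[51:NA]
Op 2: add NB@23 -> ring=[23:NB,51:NA]
Op 3: route key 60: none >= 60, wrap to smallest pos 23 -> NB
Op 4: remove NA -> ring=[23:NB]
Op 5: add NC@46 -> ring=[23:NB,46:NC]
Op 6: add ND@81 -> ring=[23:NB,46:NC,81:ND]
Op 7: add NE@45 -> ring=[23:NB,45:NE,46:NC,81:ND]
Final route key 3: smallest pos >= 3 is 23 -> NB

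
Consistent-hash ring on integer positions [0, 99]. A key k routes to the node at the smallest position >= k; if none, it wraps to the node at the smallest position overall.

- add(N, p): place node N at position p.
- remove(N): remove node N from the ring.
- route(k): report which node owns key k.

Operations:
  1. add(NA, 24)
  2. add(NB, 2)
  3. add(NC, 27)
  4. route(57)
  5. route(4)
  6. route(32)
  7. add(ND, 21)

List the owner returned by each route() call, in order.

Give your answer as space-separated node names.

Answer: NB NA NB

Derivation:
Op 1: add NA@24 -> ring=[24:NA]
Op 2: add NB@2 -> ring=[2:NB,24:NA]
Op 3: add NC@27 -> ring=[2:NB,24:NA,27:NC]
Op 4: route key 57: none >= 57, wrap to smallest pos 2 -> NB
Op 5: route key 4: smallest pos >= 4 is 24 -> NA
Op 6: route key 32: none >= 32, wrap to smallest pos 2 -> NB
Op 7: add ND@21 -> ring=[2:NB,21:ND,24:NA,27:NC]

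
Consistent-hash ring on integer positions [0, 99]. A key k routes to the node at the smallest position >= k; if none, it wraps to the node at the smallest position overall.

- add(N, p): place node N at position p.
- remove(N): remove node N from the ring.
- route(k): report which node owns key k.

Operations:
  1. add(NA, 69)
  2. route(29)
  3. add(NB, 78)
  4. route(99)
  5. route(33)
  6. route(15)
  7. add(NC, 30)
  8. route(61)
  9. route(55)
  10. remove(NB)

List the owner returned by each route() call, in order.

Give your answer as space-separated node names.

Answer: NA NA NA NA NA NA

Derivation:
Op 1: add NA@69 -> ring=[69:NA]
Op 2: route key 29: smallest pos >= 29 is 69 -> NA
Op 3: add NB@78 -> ring=[69:NA,78:NB]
Op 4: route key 99: none >= 99, wrap to smallest pos 69 -> NA
Op 5: route key 33: smallest pos >= 33 is 69 -> NA
Op 6: route key 15: smallest pos >= 15 is 69 -> NA
Op 7: add NC@30 -> ring=[30:NC,69:NA,78:NB]
Op 8: route key 61: smallest pos >= 61 is 69 -> NA
Op 9: route key 55: smallest pos >= 55 is 69 -> NA
Op 10: remove NB -> ring=[30:NC,69:NA]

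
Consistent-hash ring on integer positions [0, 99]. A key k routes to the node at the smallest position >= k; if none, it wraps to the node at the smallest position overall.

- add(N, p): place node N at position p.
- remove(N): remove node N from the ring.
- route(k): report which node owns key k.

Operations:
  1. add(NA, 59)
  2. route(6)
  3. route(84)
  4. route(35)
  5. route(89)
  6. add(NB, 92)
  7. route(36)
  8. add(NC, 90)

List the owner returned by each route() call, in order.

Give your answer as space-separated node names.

Op 1: add NA@59 -> ring=[59:NA]
Op 2: route key 6: smallest pos >= 6 is 59 -> NA
Op 3: route key 84: none >= 84, wrap to smallest pos 59 -> NA
Op 4: route key 35: smallest pos >= 35 is 59 -> NA
Op 5: route key 89: none >= 89, wrap to smallest pos 59 -> NA
Op 6: add NB@92 -> ring=[59:NA,92:NB]
Op 7: route key 36: smallest pos >= 36 is 59 -> NA
Op 8: add NC@90 -> ring=[59:NA,90:NC,92:NB]

Answer: NA NA NA NA NA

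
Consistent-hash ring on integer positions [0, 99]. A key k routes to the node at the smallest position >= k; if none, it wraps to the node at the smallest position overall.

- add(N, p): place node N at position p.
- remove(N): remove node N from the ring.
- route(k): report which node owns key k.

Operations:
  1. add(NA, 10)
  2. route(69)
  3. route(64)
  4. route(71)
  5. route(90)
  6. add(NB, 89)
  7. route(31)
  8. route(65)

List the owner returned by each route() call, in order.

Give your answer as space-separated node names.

Answer: NA NA NA NA NB NB

Derivation:
Op 1: add NA@10 -> ring=[10:NA]
Op 2: route key 69: none >= 69, wrap to smallest pos 10 -> NA
Op 3: route key 64: none >= 64, wrap to smallest pos 10 -> NA
Op 4: route key 71: none >= 71, wrap to smallest pos 10 -> NA
Op 5: route key 90: none >= 90, wrap to smallest pos 10 -> NA
Op 6: add NB@89 -> ring=[10:NA,89:NB]
Op 7: route key 31: smallest pos >= 31 is 89 -> NB
Op 8: route key 65: smallest pos >= 65 is 89 -> NB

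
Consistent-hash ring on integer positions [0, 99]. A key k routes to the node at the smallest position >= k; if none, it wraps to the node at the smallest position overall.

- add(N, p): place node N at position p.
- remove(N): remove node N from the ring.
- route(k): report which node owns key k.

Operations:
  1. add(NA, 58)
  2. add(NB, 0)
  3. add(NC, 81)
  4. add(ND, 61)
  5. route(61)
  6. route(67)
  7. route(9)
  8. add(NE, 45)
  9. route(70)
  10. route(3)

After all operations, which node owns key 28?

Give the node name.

Answer: NE

Derivation:
Op 1: add NA@58 -> ring=[58:NA]
Op 2: add NB@0 -> ring=[0:NB,58:NA]
Op 3: add NC@81 -> ring=[0:NB,58:NA,81:NC]
Op 4: add ND@61 -> ring=[0:NB,58:NA,61:ND,81:NC]
Op 5: route key 61: smallest pos >= 61 is 61 -> ND
Op 6: route key 67: smallest pos >= 67 is 81 -> NC
Op 7: route key 9: smallest pos >= 9 is 58 -> NA
Op 8: add NE@45 -> ring=[0:NB,45:NE,58:NA,61:ND,81:NC]
Op 9: route key 70: smallest pos >= 70 is 81 -> NC
Op 10: route key 3: smallest pos >= 3 is 45 -> NE
Final route key 28: smallest pos >= 28 is 45 -> NE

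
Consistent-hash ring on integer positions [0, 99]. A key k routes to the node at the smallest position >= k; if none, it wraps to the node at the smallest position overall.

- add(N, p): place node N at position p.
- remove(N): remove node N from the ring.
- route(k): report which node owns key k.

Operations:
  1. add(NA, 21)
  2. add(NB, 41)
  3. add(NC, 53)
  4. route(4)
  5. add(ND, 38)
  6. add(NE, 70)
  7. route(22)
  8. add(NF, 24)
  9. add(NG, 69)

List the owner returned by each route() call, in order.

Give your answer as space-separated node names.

Answer: NA ND

Derivation:
Op 1: add NA@21 -> ring=[21:NA]
Op 2: add NB@41 -> ring=[21:NA,41:NB]
Op 3: add NC@53 -> ring=[21:NA,41:NB,53:NC]
Op 4: route key 4: smallest pos >= 4 is 21 -> NA
Op 5: add ND@38 -> ring=[21:NA,38:ND,41:NB,53:NC]
Op 6: add NE@70 -> ring=[21:NA,38:ND,41:NB,53:NC,70:NE]
Op 7: route key 22: smallest pos >= 22 is 38 -> ND
Op 8: add NF@24 -> ring=[21:NA,24:NF,38:ND,41:NB,53:NC,70:NE]
Op 9: add NG@69 -> ring=[21:NA,24:NF,38:ND,41:NB,53:NC,69:NG,70:NE]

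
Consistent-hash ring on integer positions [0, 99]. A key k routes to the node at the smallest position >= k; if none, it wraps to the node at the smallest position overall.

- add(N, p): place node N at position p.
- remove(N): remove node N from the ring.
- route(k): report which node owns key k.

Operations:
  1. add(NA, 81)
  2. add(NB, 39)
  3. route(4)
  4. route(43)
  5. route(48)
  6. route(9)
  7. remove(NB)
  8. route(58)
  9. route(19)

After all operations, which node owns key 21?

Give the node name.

Op 1: add NA@81 -> ring=[81:NA]
Op 2: add NB@39 -> ring=[39:NB,81:NA]
Op 3: route key 4: smallest pos >= 4 is 39 -> NB
Op 4: route key 43: smallest pos >= 43 is 81 -> NA
Op 5: route key 48: smallest pos >= 48 is 81 -> NA
Op 6: route key 9: smallest pos >= 9 is 39 -> NB
Op 7: remove NB -> ring=[81:NA]
Op 8: route key 58: smallest pos >= 58 is 81 -> NA
Op 9: route key 19: smallest pos >= 19 is 81 -> NA
Final route key 21: smallest pos >= 21 is 81 -> NA

Answer: NA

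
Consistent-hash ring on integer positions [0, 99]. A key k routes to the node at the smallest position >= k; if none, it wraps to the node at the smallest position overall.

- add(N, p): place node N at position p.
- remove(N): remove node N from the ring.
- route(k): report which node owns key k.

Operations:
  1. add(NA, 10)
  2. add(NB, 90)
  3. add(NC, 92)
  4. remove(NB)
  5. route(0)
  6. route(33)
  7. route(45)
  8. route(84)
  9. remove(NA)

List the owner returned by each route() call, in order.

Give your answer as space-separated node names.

Answer: NA NC NC NC

Derivation:
Op 1: add NA@10 -> ring=[10:NA]
Op 2: add NB@90 -> ring=[10:NA,90:NB]
Op 3: add NC@92 -> ring=[10:NA,90:NB,92:NC]
Op 4: remove NB -> ring=[10:NA,92:NC]
Op 5: route key 0: smallest pos >= 0 is 10 -> NA
Op 6: route key 33: smallest pos >= 33 is 92 -> NC
Op 7: route key 45: smallest pos >= 45 is 92 -> NC
Op 8: route key 84: smallest pos >= 84 is 92 -> NC
Op 9: remove NA -> ring=[92:NC]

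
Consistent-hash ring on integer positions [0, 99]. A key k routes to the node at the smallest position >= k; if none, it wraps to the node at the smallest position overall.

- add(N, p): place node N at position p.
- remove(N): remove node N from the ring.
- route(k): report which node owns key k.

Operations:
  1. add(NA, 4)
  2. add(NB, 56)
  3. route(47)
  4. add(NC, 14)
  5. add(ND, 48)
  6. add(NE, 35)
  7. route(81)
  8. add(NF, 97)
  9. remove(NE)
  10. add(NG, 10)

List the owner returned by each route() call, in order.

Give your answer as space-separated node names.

Answer: NB NA

Derivation:
Op 1: add NA@4 -> ring=[4:NA]
Op 2: add NB@56 -> ring=[4:NA,56:NB]
Op 3: route key 47: smallest pos >= 47 is 56 -> NB
Op 4: add NC@14 -> ring=[4:NA,14:NC,56:NB]
Op 5: add ND@48 -> ring=[4:NA,14:NC,48:ND,56:NB]
Op 6: add NE@35 -> ring=[4:NA,14:NC,35:NE,48:ND,56:NB]
Op 7: route key 81: none >= 81, wrap to smallest pos 4 -> NA
Op 8: add NF@97 -> ring=[4:NA,14:NC,35:NE,48:ND,56:NB,97:NF]
Op 9: remove NE -> ring=[4:NA,14:NC,48:ND,56:NB,97:NF]
Op 10: add NG@10 -> ring=[4:NA,10:NG,14:NC,48:ND,56:NB,97:NF]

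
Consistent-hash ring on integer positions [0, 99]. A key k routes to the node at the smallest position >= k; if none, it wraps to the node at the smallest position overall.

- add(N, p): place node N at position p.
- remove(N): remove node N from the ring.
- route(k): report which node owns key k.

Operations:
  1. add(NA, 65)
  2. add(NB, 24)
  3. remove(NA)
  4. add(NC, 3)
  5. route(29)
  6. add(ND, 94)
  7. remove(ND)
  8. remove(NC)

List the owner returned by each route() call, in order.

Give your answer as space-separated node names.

Op 1: add NA@65 -> ring=[65:NA]
Op 2: add NB@24 -> ring=[24:NB,65:NA]
Op 3: remove NA -> ring=[24:NB]
Op 4: add NC@3 -> ring=[3:NC,24:NB]
Op 5: route key 29: none >= 29, wrap to smallest pos 3 -> NC
Op 6: add ND@94 -> ring=[3:NC,24:NB,94:ND]
Op 7: remove ND -> ring=[3:NC,24:NB]
Op 8: remove NC -> ring=[24:NB]

Answer: NC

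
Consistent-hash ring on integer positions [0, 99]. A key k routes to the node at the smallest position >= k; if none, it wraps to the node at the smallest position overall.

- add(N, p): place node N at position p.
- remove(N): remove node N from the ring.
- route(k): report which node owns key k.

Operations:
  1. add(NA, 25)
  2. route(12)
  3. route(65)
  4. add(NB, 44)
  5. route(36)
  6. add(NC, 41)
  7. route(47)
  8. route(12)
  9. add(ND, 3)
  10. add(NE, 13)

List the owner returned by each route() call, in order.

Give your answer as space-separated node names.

Op 1: add NA@25 -> ring=[25:NA]
Op 2: route key 12: smallest pos >= 12 is 25 -> NA
Op 3: route key 65: none >= 65, wrap to smallest pos 25 -> NA
Op 4: add NB@44 -> ring=[25:NA,44:NB]
Op 5: route key 36: smallest pos >= 36 is 44 -> NB
Op 6: add NC@41 -> ring=[25:NA,41:NC,44:NB]
Op 7: route key 47: none >= 47, wrap to smallest pos 25 -> NA
Op 8: route key 12: smallest pos >= 12 is 25 -> NA
Op 9: add ND@3 -> ring=[3:ND,25:NA,41:NC,44:NB]
Op 10: add NE@13 -> ring=[3:ND,13:NE,25:NA,41:NC,44:NB]

Answer: NA NA NB NA NA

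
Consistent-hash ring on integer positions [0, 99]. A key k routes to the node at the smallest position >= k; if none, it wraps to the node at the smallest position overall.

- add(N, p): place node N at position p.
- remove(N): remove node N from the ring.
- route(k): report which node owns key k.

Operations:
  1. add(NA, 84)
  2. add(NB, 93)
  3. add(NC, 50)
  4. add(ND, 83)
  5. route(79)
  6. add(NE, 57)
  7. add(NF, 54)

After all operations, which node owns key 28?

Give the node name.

Answer: NC

Derivation:
Op 1: add NA@84 -> ring=[84:NA]
Op 2: add NB@93 -> ring=[84:NA,93:NB]
Op 3: add NC@50 -> ring=[50:NC,84:NA,93:NB]
Op 4: add ND@83 -> ring=[50:NC,83:ND,84:NA,93:NB]
Op 5: route key 79: smallest pos >= 79 is 83 -> ND
Op 6: add NE@57 -> ring=[50:NC,57:NE,83:ND,84:NA,93:NB]
Op 7: add NF@54 -> ring=[50:NC,54:NF,57:NE,83:ND,84:NA,93:NB]
Final route key 28: smallest pos >= 28 is 50 -> NC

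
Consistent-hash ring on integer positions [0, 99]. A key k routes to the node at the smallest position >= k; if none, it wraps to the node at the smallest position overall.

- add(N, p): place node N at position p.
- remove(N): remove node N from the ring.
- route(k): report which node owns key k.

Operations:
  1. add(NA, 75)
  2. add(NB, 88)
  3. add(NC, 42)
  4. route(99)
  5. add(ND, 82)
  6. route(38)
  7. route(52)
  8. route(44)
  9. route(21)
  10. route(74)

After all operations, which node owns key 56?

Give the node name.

Op 1: add NA@75 -> ring=[75:NA]
Op 2: add NB@88 -> ring=[75:NA,88:NB]
Op 3: add NC@42 -> ring=[42:NC,75:NA,88:NB]
Op 4: route key 99: none >= 99, wrap to smallest pos 42 -> NC
Op 5: add ND@82 -> ring=[42:NC,75:NA,82:ND,88:NB]
Op 6: route key 38: smallest pos >= 38 is 42 -> NC
Op 7: route key 52: smallest pos >= 52 is 75 -> NA
Op 8: route key 44: smallest pos >= 44 is 75 -> NA
Op 9: route key 21: smallest pos >= 21 is 42 -> NC
Op 10: route key 74: smallest pos >= 74 is 75 -> NA
Final route key 56: smallest pos >= 56 is 75 -> NA

Answer: NA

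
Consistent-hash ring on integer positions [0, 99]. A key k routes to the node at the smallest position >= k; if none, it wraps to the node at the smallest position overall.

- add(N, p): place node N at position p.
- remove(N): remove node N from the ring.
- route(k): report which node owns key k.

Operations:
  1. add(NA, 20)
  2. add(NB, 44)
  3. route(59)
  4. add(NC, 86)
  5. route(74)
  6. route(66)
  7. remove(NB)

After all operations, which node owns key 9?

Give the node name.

Answer: NA

Derivation:
Op 1: add NA@20 -> ring=[20:NA]
Op 2: add NB@44 -> ring=[20:NA,44:NB]
Op 3: route key 59: none >= 59, wrap to smallest pos 20 -> NA
Op 4: add NC@86 -> ring=[20:NA,44:NB,86:NC]
Op 5: route key 74: smallest pos >= 74 is 86 -> NC
Op 6: route key 66: smallest pos >= 66 is 86 -> NC
Op 7: remove NB -> ring=[20:NA,86:NC]
Final route key 9: smallest pos >= 9 is 20 -> NA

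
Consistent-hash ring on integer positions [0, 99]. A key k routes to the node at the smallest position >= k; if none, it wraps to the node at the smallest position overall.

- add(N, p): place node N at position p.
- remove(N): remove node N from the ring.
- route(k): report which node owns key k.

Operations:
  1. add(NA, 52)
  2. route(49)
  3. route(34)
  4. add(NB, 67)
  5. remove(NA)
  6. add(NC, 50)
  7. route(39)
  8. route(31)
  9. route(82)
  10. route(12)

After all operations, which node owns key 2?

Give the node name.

Op 1: add NA@52 -> ring=[52:NA]
Op 2: route key 49: smallest pos >= 49 is 52 -> NA
Op 3: route key 34: smallest pos >= 34 is 52 -> NA
Op 4: add NB@67 -> ring=[52:NA,67:NB]
Op 5: remove NA -> ring=[67:NB]
Op 6: add NC@50 -> ring=[50:NC,67:NB]
Op 7: route key 39: smallest pos >= 39 is 50 -> NC
Op 8: route key 31: smallest pos >= 31 is 50 -> NC
Op 9: route key 82: none >= 82, wrap to smallest pos 50 -> NC
Op 10: route key 12: smallest pos >= 12 is 50 -> NC
Final route key 2: smallest pos >= 2 is 50 -> NC

Answer: NC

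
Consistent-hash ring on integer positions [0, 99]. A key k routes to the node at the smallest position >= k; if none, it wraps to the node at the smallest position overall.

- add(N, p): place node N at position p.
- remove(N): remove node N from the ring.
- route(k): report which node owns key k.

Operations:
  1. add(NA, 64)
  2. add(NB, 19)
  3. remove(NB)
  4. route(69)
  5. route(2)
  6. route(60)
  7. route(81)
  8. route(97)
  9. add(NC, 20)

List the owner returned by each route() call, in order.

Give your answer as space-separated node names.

Op 1: add NA@64 -> ring=[64:NA]
Op 2: add NB@19 -> ring=[19:NB,64:NA]
Op 3: remove NB -> ring=[64:NA]
Op 4: route key 69: none >= 69, wrap to smallest pos 64 -> NA
Op 5: route key 2: smallest pos >= 2 is 64 -> NA
Op 6: route key 60: smallest pos >= 60 is 64 -> NA
Op 7: route key 81: none >= 81, wrap to smallest pos 64 -> NA
Op 8: route key 97: none >= 97, wrap to smallest pos 64 -> NA
Op 9: add NC@20 -> ring=[20:NC,64:NA]

Answer: NA NA NA NA NA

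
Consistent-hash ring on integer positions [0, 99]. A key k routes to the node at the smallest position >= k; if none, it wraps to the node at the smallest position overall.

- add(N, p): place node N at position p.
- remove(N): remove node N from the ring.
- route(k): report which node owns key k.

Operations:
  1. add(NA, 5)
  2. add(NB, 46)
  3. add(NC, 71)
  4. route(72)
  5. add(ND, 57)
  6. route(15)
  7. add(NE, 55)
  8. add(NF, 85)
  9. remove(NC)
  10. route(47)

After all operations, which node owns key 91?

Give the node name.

Answer: NA

Derivation:
Op 1: add NA@5 -> ring=[5:NA]
Op 2: add NB@46 -> ring=[5:NA,46:NB]
Op 3: add NC@71 -> ring=[5:NA,46:NB,71:NC]
Op 4: route key 72: none >= 72, wrap to smallest pos 5 -> NA
Op 5: add ND@57 -> ring=[5:NA,46:NB,57:ND,71:NC]
Op 6: route key 15: smallest pos >= 15 is 46 -> NB
Op 7: add NE@55 -> ring=[5:NA,46:NB,55:NE,57:ND,71:NC]
Op 8: add NF@85 -> ring=[5:NA,46:NB,55:NE,57:ND,71:NC,85:NF]
Op 9: remove NC -> ring=[5:NA,46:NB,55:NE,57:ND,85:NF]
Op 10: route key 47: smallest pos >= 47 is 55 -> NE
Final route key 91: none >= 91, wrap to smallest pos 5 -> NA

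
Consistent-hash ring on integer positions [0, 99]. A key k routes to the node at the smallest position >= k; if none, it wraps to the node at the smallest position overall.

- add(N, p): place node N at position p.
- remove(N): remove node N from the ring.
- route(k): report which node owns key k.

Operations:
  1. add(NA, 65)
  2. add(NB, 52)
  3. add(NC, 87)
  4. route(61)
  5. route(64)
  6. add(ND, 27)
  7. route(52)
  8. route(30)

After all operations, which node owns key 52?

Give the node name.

Answer: NB

Derivation:
Op 1: add NA@65 -> ring=[65:NA]
Op 2: add NB@52 -> ring=[52:NB,65:NA]
Op 3: add NC@87 -> ring=[52:NB,65:NA,87:NC]
Op 4: route key 61: smallest pos >= 61 is 65 -> NA
Op 5: route key 64: smallest pos >= 64 is 65 -> NA
Op 6: add ND@27 -> ring=[27:ND,52:NB,65:NA,87:NC]
Op 7: route key 52: smallest pos >= 52 is 52 -> NB
Op 8: route key 30: smallest pos >= 30 is 52 -> NB
Final route key 52: smallest pos >= 52 is 52 -> NB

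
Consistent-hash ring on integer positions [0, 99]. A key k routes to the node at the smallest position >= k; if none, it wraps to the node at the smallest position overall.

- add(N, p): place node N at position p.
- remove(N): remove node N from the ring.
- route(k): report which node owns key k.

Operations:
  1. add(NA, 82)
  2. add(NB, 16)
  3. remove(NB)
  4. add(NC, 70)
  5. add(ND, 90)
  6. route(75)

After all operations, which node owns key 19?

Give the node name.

Answer: NC

Derivation:
Op 1: add NA@82 -> ring=[82:NA]
Op 2: add NB@16 -> ring=[16:NB,82:NA]
Op 3: remove NB -> ring=[82:NA]
Op 4: add NC@70 -> ring=[70:NC,82:NA]
Op 5: add ND@90 -> ring=[70:NC,82:NA,90:ND]
Op 6: route key 75: smallest pos >= 75 is 82 -> NA
Final route key 19: smallest pos >= 19 is 70 -> NC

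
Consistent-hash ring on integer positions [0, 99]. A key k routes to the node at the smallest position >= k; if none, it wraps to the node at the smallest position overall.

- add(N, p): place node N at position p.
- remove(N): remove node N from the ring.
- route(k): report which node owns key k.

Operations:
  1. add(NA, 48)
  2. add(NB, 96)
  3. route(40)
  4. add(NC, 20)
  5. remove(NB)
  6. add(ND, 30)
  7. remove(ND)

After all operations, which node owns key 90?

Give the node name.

Op 1: add NA@48 -> ring=[48:NA]
Op 2: add NB@96 -> ring=[48:NA,96:NB]
Op 3: route key 40: smallest pos >= 40 is 48 -> NA
Op 4: add NC@20 -> ring=[20:NC,48:NA,96:NB]
Op 5: remove NB -> ring=[20:NC,48:NA]
Op 6: add ND@30 -> ring=[20:NC,30:ND,48:NA]
Op 7: remove ND -> ring=[20:NC,48:NA]
Final route key 90: none >= 90, wrap to smallest pos 20 -> NC

Answer: NC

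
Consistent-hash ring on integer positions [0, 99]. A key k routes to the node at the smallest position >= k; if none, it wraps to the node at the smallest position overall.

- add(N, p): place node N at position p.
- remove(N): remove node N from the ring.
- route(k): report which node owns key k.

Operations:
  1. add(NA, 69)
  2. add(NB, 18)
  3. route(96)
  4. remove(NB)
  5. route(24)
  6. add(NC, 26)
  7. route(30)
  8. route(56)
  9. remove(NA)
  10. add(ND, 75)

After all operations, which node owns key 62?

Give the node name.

Op 1: add NA@69 -> ring=[69:NA]
Op 2: add NB@18 -> ring=[18:NB,69:NA]
Op 3: route key 96: none >= 96, wrap to smallest pos 18 -> NB
Op 4: remove NB -> ring=[69:NA]
Op 5: route key 24: smallest pos >= 24 is 69 -> NA
Op 6: add NC@26 -> ring=[26:NC,69:NA]
Op 7: route key 30: smallest pos >= 30 is 69 -> NA
Op 8: route key 56: smallest pos >= 56 is 69 -> NA
Op 9: remove NA -> ring=[26:NC]
Op 10: add ND@75 -> ring=[26:NC,75:ND]
Final route key 62: smallest pos >= 62 is 75 -> ND

Answer: ND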